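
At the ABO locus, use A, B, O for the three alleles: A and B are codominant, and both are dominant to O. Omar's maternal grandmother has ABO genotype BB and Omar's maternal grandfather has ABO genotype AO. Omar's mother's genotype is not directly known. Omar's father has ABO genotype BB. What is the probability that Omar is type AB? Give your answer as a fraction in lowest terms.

Omar's mother's ABO genotype from BB × AO: 1/2 AB, 1/2 BO.
Crossing each possibility with the father BB and summing P(type AB): 1/2·1/2 + 1/2·0 = 1/4.

1/4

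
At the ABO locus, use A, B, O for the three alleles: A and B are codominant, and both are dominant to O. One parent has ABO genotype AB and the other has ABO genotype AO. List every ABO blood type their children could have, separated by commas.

Gametes from AB × AO give offspring ABO genotypes AA, AB, AO, BO, i.e. phenotypes A, B, AB.

A, B, AB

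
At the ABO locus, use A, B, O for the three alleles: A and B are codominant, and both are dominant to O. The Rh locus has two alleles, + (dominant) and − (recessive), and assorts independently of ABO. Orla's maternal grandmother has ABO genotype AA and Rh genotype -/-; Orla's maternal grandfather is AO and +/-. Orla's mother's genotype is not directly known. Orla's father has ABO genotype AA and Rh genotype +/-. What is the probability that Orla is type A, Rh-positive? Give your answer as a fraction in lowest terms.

Orla's mother's ABO genotype from AA × AO: 1/2 AA, 1/2 AO.
Crossing each possibility with the father AA and summing P(type A): 1/2·1 + 1/2·1 = 1.
Similarly for Rh via the mother's Rh distribution: P(Rh+) = 5/8.
Independent loci: 1 × 5/8 = 5/8.

5/8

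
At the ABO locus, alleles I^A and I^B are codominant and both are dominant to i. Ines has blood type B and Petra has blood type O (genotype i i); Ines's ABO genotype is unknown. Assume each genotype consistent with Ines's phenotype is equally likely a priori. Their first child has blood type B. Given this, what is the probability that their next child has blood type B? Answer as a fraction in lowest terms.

Possible genotypes: Ines ∈ {I^B I^B, I^B i}; Petra ∈ {i i}.
Weight each parental genotype pair by prior × P(type-B child):
  I^B I^B × i i: posterior weight 2/3; P(next child type B) = 1.
  I^B i × i i: posterior weight 1/3; P(next child type B) = 1/2.
Weighted sum = 5/6.

5/6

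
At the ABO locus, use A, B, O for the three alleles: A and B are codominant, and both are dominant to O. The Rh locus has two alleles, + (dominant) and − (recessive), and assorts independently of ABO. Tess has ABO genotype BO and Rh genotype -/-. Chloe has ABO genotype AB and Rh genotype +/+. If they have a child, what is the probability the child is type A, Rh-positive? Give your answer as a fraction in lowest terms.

1/4

ABO cross BO × AB → offspring phenotypes: 1/4 A, 1/2 B, 1/4 AB.
Rh cross -/- × +/+ → 1 Rh+.
Independent loci: P(type A, Rh-positive) = 1/4 × 1 = 1/4.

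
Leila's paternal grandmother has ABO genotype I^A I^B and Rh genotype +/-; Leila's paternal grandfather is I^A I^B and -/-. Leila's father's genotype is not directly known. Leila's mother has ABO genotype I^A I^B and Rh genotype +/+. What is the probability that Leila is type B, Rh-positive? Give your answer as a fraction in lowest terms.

1/4

Leila's father's ABO genotype from I^A I^B × I^A I^B: 1/4 I^A I^A, 1/2 I^A I^B, 1/4 I^B I^B.
Crossing each possibility with the mother I^A I^B and summing P(type B): 1/4·0 + 1/2·1/4 + 1/4·1/2 = 1/4.
Similarly for Rh via the father's Rh distribution: P(Rh+) = 1.
Independent loci: 1/4 × 1 = 1/4.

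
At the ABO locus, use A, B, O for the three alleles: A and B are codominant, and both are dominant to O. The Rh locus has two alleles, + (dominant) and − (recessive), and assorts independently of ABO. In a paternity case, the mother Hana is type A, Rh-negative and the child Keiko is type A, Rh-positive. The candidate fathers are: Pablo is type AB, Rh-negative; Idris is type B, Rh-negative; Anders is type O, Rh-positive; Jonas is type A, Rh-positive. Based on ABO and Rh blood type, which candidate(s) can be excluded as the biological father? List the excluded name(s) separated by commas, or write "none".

A candidate is excluded only if no genotype consistent with his phenotype could produce a type A, Rh-positive child with a type A, Rh-negative mother.
Pablo (type AB, Rh-): no genotype consistent with that phenotype can produce a type-A Rh+ child with a type-A mother.
Idris (type B, Rh-): no genotype consistent with that phenotype can produce a type-A Rh+ child with a type-A mother.

Pablo, Idris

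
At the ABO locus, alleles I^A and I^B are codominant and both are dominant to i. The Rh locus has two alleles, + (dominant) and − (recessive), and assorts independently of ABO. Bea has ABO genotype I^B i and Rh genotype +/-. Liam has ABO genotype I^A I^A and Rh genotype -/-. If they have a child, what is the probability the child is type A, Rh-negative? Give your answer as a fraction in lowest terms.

1/4

ABO cross I^B i × I^A I^A → offspring phenotypes: 1/2 A, 1/2 AB.
Rh cross +/- × -/- → 1/2 Rh+, 1/2 Rh-.
Independent loci: P(type A, Rh-negative) = 1/2 × 1/2 = 1/4.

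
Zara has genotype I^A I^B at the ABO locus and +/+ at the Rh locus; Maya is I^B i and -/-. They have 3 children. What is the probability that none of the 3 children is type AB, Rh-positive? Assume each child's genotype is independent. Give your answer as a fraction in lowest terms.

27/64

ABO cross I^A I^B × I^B i → 1/4 A, 1/2 B, 1/4 AB.
Rh cross +/+ × -/- → 1 Rh+; so P(type AB, Rh-positive) = 1/4 × 1 = 1/4 per child.
P(not type AB, Rh-positive) = 3/4 for one child; (3/4)^3 = 27/64.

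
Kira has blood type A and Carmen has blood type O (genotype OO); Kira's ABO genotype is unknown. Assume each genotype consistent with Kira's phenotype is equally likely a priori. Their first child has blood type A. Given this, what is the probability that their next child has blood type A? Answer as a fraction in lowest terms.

5/6

Possible genotypes: Kira ∈ {AA, AO}; Carmen ∈ {OO}.
Weight each parental genotype pair by prior × P(type-A child):
  AA × OO: posterior weight 2/3; P(next child type A) = 1.
  AO × OO: posterior weight 1/3; P(next child type A) = 1/2.
Weighted sum = 5/6.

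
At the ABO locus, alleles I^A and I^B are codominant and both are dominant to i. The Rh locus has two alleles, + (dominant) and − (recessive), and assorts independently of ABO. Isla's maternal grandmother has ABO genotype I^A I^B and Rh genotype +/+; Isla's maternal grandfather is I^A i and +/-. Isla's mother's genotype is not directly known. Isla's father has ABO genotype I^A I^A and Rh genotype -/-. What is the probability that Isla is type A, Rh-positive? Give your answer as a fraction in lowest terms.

Isla's mother's ABO genotype from I^A I^B × I^A i: 1/4 I^A I^A, 1/4 I^A I^B, 1/4 I^A i, 1/4 I^B i.
Crossing each possibility with the father I^A I^A and summing P(type A): 1/4·1 + 1/4·1/2 + 1/4·1 + 1/4·1/2 = 3/4.
Similarly for Rh via the mother's Rh distribution: P(Rh+) = 3/4.
Independent loci: 3/4 × 3/4 = 9/16.

9/16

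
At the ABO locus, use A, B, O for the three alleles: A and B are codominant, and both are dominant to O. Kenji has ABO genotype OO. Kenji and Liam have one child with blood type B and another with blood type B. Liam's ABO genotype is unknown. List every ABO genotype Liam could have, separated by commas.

For each candidate genotype of Liam, check whether crossing it with OO can produce every observed child phenotype.
  AA → possible child types {A} ✗
  AB → possible child types {A, B} ✓
  AO → possible child types {O, A} ✗
  BB → possible child types {B} ✓
  BO → possible child types {O, B} ✓
  OO → possible child types {O} ✗

AB, BB, BO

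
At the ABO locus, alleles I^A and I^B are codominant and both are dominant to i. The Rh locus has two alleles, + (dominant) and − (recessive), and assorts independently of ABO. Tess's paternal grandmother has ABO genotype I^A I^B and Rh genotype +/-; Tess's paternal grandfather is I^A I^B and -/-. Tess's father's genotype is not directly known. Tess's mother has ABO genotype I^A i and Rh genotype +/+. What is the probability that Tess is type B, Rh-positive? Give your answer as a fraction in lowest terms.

1/4

Tess's father's ABO genotype from I^A I^B × I^A I^B: 1/4 I^A I^A, 1/2 I^A I^B, 1/4 I^B I^B.
Crossing each possibility with the mother I^A i and summing P(type B): 1/4·0 + 1/2·1/4 + 1/4·1/2 = 1/4.
Similarly for Rh via the father's Rh distribution: P(Rh+) = 1.
Independent loci: 1/4 × 1 = 1/4.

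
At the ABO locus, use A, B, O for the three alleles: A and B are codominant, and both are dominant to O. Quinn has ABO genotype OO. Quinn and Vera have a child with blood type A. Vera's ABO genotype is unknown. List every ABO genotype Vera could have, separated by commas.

AA, AB, AO

For each candidate genotype of Vera, check whether crossing it with OO can produce every observed child phenotype.
  AA → possible child types {A} ✓
  AB → possible child types {A, B} ✓
  AO → possible child types {O, A} ✓
  BB → possible child types {B} ✗
  BO → possible child types {O, B} ✗
  OO → possible child types {O} ✗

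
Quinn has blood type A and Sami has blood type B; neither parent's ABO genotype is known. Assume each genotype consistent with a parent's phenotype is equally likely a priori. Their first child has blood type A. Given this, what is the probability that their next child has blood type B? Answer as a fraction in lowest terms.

1/12

Possible genotypes: Quinn ∈ {I^A I^A, I^A i}; Sami ∈ {I^B I^B, I^B i}.
Weight each parental genotype pair by prior × P(type-A child):
  I^A I^A × I^B i: posterior weight 2/3; P(next child type B) = 0.
  I^A i × I^B i: posterior weight 1/3; P(next child type B) = 1/4.
Weighted sum = 1/12.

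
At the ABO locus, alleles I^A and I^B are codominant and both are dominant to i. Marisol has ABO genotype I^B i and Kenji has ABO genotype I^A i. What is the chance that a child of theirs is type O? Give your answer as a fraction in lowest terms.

1/4

ABO cross I^B i × I^A i → offspring phenotypes: 1/4 O, 1/4 A, 1/4 B, 1/4 AB.
So P(type O) = 1/4.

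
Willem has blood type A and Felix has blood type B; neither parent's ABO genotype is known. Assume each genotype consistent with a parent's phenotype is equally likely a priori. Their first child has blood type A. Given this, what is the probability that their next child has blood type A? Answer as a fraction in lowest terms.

Possible genotypes: Willem ∈ {AA, AO}; Felix ∈ {BB, BO}.
Weight each parental genotype pair by prior × P(type-A child):
  AA × BO: posterior weight 2/3; P(next child type A) = 1/2.
  AO × BO: posterior weight 1/3; P(next child type A) = 1/4.
Weighted sum = 5/12.

5/12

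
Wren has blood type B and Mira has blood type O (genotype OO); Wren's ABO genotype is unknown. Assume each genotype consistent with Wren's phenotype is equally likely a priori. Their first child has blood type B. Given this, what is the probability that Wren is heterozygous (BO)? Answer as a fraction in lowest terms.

1/3

Possible genotypes: Wren ∈ {BB, BO}; Mira ∈ {OO}.
Weight each parental genotype pair by prior × P(type-B child):
  BB × OO: posterior weight 2/3.
  BO × OO: posterior weight 1/3.
Sum the posterior weight over pairs where Wren is BO: 1/3.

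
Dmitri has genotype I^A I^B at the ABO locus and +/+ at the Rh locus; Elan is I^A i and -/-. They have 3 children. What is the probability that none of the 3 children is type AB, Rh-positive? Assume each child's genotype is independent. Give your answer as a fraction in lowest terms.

ABO cross I^A I^B × I^A i → 1/2 A, 1/4 B, 1/4 AB.
Rh cross +/+ × -/- → 1 Rh+; so P(type AB, Rh-positive) = 1/4 × 1 = 1/4 per child.
P(not type AB, Rh-positive) = 3/4 for one child; (3/4)^3 = 27/64.

27/64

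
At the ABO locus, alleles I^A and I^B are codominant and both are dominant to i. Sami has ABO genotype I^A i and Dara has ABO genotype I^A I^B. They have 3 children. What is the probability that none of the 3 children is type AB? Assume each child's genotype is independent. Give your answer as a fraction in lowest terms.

ABO cross I^A i × I^A I^B → 1/2 A, 1/4 B, 1/4 AB.
So P(type AB) = 1/4 per child.
P(not type AB) = 3/4 for one child; (3/4)^3 = 27/64.

27/64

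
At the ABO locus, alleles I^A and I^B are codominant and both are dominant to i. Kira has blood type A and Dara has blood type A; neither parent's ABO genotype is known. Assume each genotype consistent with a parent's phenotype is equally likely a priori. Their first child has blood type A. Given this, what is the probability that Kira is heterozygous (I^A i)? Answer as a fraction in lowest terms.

Possible genotypes: Kira ∈ {I^A I^A, I^A i}; Dara ∈ {I^A I^A, I^A i}.
Weight each parental genotype pair by prior × P(type-A child):
  I^A I^A × I^A I^A: posterior weight 4/15.
  I^A I^A × I^A i: posterior weight 4/15.
  I^A i × I^A I^A: posterior weight 4/15.
  I^A i × I^A i: posterior weight 1/5.
Sum the posterior weight over pairs where Kira is I^A i: 7/15.

7/15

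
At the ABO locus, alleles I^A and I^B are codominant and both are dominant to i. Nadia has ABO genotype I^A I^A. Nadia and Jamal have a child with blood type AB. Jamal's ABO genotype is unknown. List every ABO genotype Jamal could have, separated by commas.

For each candidate genotype of Jamal, check whether crossing it with I^A I^A can produce every observed child phenotype.
  I^A I^A → possible child types {A} ✗
  I^A I^B → possible child types {A, AB} ✓
  I^A i → possible child types {A} ✗
  I^B I^B → possible child types {AB} ✓
  I^B i → possible child types {A, AB} ✓
  i i → possible child types {A} ✗

I^A I^B, I^B I^B, I^B i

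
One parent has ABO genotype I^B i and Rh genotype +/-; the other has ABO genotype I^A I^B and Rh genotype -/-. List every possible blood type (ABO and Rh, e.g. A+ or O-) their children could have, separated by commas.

A+, A-, B+, B-, AB+, AB-

Gametes from I^B i × I^A I^B give offspring ABO genotypes I^A I^B, I^A i, I^B I^B, I^B i, i.e. phenotypes A, B, AB.
Rh cross +/- × -/- → phenotypes Rh+, Rh-.
Combining independently: A+, A-, B+, B-, AB+, AB-.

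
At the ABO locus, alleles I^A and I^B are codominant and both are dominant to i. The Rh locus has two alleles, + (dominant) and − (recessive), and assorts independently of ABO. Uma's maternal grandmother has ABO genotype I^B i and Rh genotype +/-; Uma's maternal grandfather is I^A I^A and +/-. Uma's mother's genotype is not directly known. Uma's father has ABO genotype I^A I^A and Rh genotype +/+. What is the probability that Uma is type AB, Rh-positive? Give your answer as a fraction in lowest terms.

Uma's mother's ABO genotype from I^B i × I^A I^A: 1/2 I^A I^B, 1/2 I^A i.
Crossing each possibility with the father I^A I^A and summing P(type AB): 1/2·1/2 + 1/2·0 = 1/4.
Similarly for Rh via the mother's Rh distribution: P(Rh+) = 1.
Independent loci: 1/4 × 1 = 1/4.

1/4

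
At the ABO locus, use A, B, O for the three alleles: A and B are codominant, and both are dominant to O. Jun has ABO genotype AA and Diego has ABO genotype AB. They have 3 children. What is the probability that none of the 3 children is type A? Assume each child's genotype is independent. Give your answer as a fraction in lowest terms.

1/8

ABO cross AA × AB → 1/2 A, 1/2 AB.
So P(type A) = 1/2 per child.
P(not type A) = 1/2 for one child; (1/2)^3 = 1/8.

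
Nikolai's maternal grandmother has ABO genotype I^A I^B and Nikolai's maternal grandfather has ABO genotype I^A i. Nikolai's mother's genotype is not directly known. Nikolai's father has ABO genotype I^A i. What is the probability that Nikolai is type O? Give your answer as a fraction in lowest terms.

Nikolai's mother's ABO genotype from I^A I^B × I^A i: 1/4 I^A I^A, 1/4 I^A I^B, 1/4 I^A i, 1/4 I^B i.
Crossing each possibility with the father I^A i and summing P(type O): 1/4·0 + 1/4·0 + 1/4·1/4 + 1/4·1/4 = 1/8.

1/8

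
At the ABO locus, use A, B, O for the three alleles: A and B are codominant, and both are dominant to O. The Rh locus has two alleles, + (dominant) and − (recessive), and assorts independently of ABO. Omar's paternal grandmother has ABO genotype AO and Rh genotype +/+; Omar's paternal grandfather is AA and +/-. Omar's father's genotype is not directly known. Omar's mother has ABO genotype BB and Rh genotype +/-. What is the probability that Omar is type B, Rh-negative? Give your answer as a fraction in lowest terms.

1/32

Omar's father's ABO genotype from AO × AA: 1/2 AA, 1/2 AO.
Crossing each possibility with the mother BB and summing P(type B): 1/2·0 + 1/2·1/2 = 1/4.
Similarly for Rh via the father's Rh distribution: P(Rh-) = 1/8.
Independent loci: 1/4 × 1/8 = 1/32.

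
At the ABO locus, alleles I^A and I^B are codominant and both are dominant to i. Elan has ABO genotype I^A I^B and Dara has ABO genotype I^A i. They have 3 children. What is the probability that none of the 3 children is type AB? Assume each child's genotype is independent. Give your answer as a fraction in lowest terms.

ABO cross I^A I^B × I^A i → 1/2 A, 1/4 B, 1/4 AB.
So P(type AB) = 1/4 per child.
P(not type AB) = 3/4 for one child; (3/4)^3 = 27/64.

27/64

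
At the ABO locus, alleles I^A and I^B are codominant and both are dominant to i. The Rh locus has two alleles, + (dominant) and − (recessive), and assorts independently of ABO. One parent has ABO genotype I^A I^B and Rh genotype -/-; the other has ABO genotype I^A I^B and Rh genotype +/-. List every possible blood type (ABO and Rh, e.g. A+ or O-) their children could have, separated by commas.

A+, A-, B+, B-, AB+, AB-

Gametes from I^A I^B × I^A I^B give offspring ABO genotypes I^A I^A, I^A I^B, I^B I^B, i.e. phenotypes A, B, AB.
Rh cross -/- × +/- → phenotypes Rh+, Rh-.
Combining independently: A+, A-, B+, B-, AB+, AB-.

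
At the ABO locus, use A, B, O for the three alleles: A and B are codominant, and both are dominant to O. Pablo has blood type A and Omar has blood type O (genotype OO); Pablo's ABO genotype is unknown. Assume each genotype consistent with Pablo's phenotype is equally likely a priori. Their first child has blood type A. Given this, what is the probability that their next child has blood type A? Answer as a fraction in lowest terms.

5/6

Possible genotypes: Pablo ∈ {AA, AO}; Omar ∈ {OO}.
Weight each parental genotype pair by prior × P(type-A child):
  AA × OO: posterior weight 2/3; P(next child type A) = 1.
  AO × OO: posterior weight 1/3; P(next child type A) = 1/2.
Weighted sum = 5/6.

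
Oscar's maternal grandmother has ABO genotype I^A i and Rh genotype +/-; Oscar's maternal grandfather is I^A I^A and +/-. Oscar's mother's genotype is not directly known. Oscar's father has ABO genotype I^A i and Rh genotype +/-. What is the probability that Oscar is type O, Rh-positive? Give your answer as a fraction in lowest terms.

Oscar's mother's ABO genotype from I^A i × I^A I^A: 1/2 I^A I^A, 1/2 I^A i.
Crossing each possibility with the father I^A i and summing P(type O): 1/2·0 + 1/2·1/4 = 1/8.
Similarly for Rh via the mother's Rh distribution: P(Rh+) = 3/4.
Independent loci: 1/8 × 3/4 = 3/32.

3/32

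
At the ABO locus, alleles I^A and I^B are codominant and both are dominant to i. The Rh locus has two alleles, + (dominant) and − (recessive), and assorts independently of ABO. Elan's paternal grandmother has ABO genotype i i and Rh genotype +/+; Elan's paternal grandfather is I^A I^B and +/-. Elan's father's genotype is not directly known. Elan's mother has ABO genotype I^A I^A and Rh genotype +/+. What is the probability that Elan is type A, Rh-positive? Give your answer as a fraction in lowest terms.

Elan's father's ABO genotype from i i × I^A I^B: 1/2 I^A i, 1/2 I^B i.
Crossing each possibility with the mother I^A I^A and summing P(type A): 1/2·1 + 1/2·1/2 = 3/4.
Similarly for Rh via the father's Rh distribution: P(Rh+) = 1.
Independent loci: 3/4 × 1 = 3/4.

3/4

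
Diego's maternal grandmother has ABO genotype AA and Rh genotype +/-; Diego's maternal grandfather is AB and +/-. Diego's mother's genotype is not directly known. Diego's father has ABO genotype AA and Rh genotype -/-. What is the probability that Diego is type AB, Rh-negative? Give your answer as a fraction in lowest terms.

1/8

Diego's mother's ABO genotype from AA × AB: 1/2 AA, 1/2 AB.
Crossing each possibility with the father AA and summing P(type AB): 1/2·0 + 1/2·1/2 = 1/4.
Similarly for Rh via the mother's Rh distribution: P(Rh-) = 1/2.
Independent loci: 1/4 × 1/2 = 1/8.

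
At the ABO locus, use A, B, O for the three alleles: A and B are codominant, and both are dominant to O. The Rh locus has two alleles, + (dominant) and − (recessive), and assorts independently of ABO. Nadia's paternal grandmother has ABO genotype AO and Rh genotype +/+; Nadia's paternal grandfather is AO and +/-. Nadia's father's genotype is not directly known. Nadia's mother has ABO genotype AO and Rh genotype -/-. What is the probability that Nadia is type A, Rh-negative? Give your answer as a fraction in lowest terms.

Nadia's father's ABO genotype from AO × AO: 1/4 AA, 1/2 AO, 1/4 OO.
Crossing each possibility with the mother AO and summing P(type A): 1/4·1 + 1/2·3/4 + 1/4·1/2 = 3/4.
Similarly for Rh via the father's Rh distribution: P(Rh-) = 1/4.
Independent loci: 3/4 × 1/4 = 3/16.

3/16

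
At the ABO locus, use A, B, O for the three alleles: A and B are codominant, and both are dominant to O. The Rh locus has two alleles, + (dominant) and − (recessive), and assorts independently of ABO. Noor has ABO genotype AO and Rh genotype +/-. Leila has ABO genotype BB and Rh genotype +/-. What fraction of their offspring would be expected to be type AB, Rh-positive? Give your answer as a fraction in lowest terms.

ABO cross AO × BB → offspring phenotypes: 1/2 B, 1/2 AB.
Rh cross +/- × +/- → 3/4 Rh+, 1/4 Rh-.
Independent loci: P(type AB, Rh-positive) = 1/2 × 3/4 = 3/8.

3/8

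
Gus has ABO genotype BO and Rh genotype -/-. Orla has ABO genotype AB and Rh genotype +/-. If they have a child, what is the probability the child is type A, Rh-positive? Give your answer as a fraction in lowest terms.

1/8

ABO cross BO × AB → offspring phenotypes: 1/4 A, 1/2 B, 1/4 AB.
Rh cross -/- × +/- → 1/2 Rh+, 1/2 Rh-.
Independent loci: P(type A, Rh-positive) = 1/4 × 1/2 = 1/8.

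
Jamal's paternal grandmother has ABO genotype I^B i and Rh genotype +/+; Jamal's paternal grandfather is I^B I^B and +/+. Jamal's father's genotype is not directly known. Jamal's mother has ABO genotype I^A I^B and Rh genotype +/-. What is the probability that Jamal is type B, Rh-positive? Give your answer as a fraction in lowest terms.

Jamal's father's ABO genotype from I^B i × I^B I^B: 1/2 I^B I^B, 1/2 I^B i.
Crossing each possibility with the mother I^A I^B and summing P(type B): 1/2·1/2 + 1/2·1/2 = 1/2.
Similarly for Rh via the father's Rh distribution: P(Rh+) = 1.
Independent loci: 1/2 × 1 = 1/2.

1/2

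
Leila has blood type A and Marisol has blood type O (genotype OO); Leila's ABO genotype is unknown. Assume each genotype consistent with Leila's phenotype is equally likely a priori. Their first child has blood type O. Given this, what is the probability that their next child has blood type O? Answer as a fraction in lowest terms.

Possible genotypes: Leila ∈ {AA, AO}; Marisol ∈ {OO}.
Weight each parental genotype pair by prior × P(type-O child):
  AO × OO: posterior weight 1; P(next child type O) = 1/2.
Weighted sum = 1/2.

1/2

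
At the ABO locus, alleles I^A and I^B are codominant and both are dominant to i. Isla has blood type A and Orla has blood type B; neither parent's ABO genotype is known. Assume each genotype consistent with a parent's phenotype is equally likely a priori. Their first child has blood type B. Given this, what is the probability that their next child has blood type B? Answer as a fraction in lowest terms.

Possible genotypes: Isla ∈ {I^A I^A, I^A i}; Orla ∈ {I^B I^B, I^B i}.
Weight each parental genotype pair by prior × P(type-B child):
  I^A i × I^B I^B: posterior weight 2/3; P(next child type B) = 1/2.
  I^A i × I^B i: posterior weight 1/3; P(next child type B) = 1/4.
Weighted sum = 5/12.

5/12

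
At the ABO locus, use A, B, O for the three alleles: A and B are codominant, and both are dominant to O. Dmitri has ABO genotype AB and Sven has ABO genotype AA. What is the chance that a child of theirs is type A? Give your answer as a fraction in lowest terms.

1/2

ABO cross AB × AA → offspring phenotypes: 1/2 A, 1/2 AB.
So P(type A) = 1/2.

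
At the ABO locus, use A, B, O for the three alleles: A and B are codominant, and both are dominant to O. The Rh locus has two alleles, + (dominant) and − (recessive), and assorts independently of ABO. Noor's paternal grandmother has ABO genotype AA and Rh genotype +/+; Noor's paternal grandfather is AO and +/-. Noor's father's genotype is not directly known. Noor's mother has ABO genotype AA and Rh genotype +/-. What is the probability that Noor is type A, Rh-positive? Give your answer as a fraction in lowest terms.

7/8

Noor's father's ABO genotype from AA × AO: 1/2 AA, 1/2 AO.
Crossing each possibility with the mother AA and summing P(type A): 1/2·1 + 1/2·1 = 1.
Similarly for Rh via the father's Rh distribution: P(Rh+) = 7/8.
Independent loci: 1 × 7/8 = 7/8.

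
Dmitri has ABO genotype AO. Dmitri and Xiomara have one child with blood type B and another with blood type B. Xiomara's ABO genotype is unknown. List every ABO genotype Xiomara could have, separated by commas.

AB, BB, BO

For each candidate genotype of Xiomara, check whether crossing it with AO can produce every observed child phenotype.
  AA → possible child types {A} ✗
  AB → possible child types {A, B, AB} ✓
  AO → possible child types {O, A} ✗
  BB → possible child types {B, AB} ✓
  BO → possible child types {O, A, B, AB} ✓
  OO → possible child types {O, A} ✗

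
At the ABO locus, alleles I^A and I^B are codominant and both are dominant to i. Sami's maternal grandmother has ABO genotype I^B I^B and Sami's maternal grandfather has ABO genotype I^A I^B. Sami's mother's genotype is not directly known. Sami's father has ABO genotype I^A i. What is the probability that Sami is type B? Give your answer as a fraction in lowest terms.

Sami's mother's ABO genotype from I^B I^B × I^A I^B: 1/2 I^A I^B, 1/2 I^B I^B.
Crossing each possibility with the father I^A i and summing P(type B): 1/2·1/4 + 1/2·1/2 = 3/8.

3/8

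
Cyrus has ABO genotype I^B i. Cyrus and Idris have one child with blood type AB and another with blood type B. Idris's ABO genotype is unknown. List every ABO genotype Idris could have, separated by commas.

I^A I^B, I^A i

For each candidate genotype of Idris, check whether crossing it with I^B i can produce every observed child phenotype.
  I^A I^A → possible child types {A, AB} ✗
  I^A I^B → possible child types {A, B, AB} ✓
  I^A i → possible child types {O, A, B, AB} ✓
  I^B I^B → possible child types {B} ✗
  I^B i → possible child types {O, B} ✗
  i i → possible child types {O, B} ✗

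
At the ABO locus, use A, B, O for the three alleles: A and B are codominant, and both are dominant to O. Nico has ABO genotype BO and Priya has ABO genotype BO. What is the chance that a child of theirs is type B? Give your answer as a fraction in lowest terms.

3/4

ABO cross BO × BO → offspring phenotypes: 1/4 O, 3/4 B.
So P(type B) = 3/4.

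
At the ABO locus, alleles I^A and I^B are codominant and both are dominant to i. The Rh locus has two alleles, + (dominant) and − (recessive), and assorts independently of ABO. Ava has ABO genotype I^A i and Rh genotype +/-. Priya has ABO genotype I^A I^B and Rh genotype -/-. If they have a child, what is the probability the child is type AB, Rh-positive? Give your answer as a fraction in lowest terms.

ABO cross I^A i × I^A I^B → offspring phenotypes: 1/2 A, 1/4 B, 1/4 AB.
Rh cross +/- × -/- → 1/2 Rh+, 1/2 Rh-.
Independent loci: P(type AB, Rh-positive) = 1/4 × 1/2 = 1/8.

1/8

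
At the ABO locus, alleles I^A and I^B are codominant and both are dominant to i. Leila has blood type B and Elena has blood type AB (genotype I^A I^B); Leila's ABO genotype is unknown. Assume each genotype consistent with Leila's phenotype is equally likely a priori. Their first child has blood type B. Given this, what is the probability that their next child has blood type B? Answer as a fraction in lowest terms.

1/2

Possible genotypes: Leila ∈ {I^B I^B, I^B i}; Elena ∈ {I^A I^B}.
Weight each parental genotype pair by prior × P(type-B child):
  I^B I^B × I^A I^B: posterior weight 1/2; P(next child type B) = 1/2.
  I^B i × I^A I^B: posterior weight 1/2; P(next child type B) = 1/2.
Weighted sum = 1/2.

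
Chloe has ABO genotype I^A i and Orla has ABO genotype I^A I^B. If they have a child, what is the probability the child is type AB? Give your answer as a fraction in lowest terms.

ABO cross I^A i × I^A I^B → offspring phenotypes: 1/2 A, 1/4 B, 1/4 AB.
So P(type AB) = 1/4.

1/4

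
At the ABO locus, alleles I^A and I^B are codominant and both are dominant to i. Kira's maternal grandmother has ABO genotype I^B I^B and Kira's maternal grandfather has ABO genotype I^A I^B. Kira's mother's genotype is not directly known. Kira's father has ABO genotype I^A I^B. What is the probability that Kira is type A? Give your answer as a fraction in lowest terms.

1/8

Kira's mother's ABO genotype from I^B I^B × I^A I^B: 1/2 I^A I^B, 1/2 I^B I^B.
Crossing each possibility with the father I^A I^B and summing P(type A): 1/2·1/4 + 1/2·0 = 1/8.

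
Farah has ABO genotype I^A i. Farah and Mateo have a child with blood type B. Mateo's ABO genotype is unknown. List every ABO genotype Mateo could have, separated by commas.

I^A I^B, I^B I^B, I^B i

For each candidate genotype of Mateo, check whether crossing it with I^A i can produce every observed child phenotype.
  I^A I^A → possible child types {A} ✗
  I^A I^B → possible child types {A, B, AB} ✓
  I^A i → possible child types {O, A} ✗
  I^B I^B → possible child types {B, AB} ✓
  I^B i → possible child types {O, A, B, AB} ✓
  i i → possible child types {O, A} ✗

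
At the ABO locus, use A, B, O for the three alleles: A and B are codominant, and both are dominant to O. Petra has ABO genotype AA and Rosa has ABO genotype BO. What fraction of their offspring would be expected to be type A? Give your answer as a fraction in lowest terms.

ABO cross AA × BO → offspring phenotypes: 1/2 A, 1/2 AB.
So P(type A) = 1/2.

1/2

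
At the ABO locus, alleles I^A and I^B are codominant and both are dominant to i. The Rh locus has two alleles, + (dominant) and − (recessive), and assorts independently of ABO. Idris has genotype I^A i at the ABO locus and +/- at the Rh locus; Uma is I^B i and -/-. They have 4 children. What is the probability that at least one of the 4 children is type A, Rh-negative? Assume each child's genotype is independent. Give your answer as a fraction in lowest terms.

ABO cross I^A i × I^B i → 1/4 O, 1/4 A, 1/4 B, 1/4 AB.
Rh cross +/- × -/- → 1/2 Rh+, 1/2 Rh-; so P(type A, Rh-negative) = 1/4 × 1/2 = 1/8 per child.
P(none) = (7/8)^4 = 2401/4096; P(at least one) = 1 − 2401/4096 = 1695/4096.

1695/4096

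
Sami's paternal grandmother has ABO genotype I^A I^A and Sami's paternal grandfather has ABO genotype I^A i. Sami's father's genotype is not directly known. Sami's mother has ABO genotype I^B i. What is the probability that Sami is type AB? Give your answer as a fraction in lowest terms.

Sami's father's ABO genotype from I^A I^A × I^A i: 1/2 I^A I^A, 1/2 I^A i.
Crossing each possibility with the mother I^B i and summing P(type AB): 1/2·1/2 + 1/2·1/4 = 3/8.

3/8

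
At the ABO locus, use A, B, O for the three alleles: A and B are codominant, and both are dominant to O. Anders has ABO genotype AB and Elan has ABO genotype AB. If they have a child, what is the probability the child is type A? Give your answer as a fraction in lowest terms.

ABO cross AB × AB → offspring phenotypes: 1/4 A, 1/4 B, 1/2 AB.
So P(type A) = 1/4.

1/4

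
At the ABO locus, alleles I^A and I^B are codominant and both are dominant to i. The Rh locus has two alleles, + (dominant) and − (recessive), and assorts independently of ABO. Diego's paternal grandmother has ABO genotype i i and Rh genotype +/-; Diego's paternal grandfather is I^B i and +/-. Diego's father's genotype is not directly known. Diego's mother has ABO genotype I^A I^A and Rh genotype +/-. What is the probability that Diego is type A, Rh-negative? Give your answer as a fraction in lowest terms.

Diego's father's ABO genotype from i i × I^B i: 1/2 I^B i, 1/2 i i.
Crossing each possibility with the mother I^A I^A and summing P(type A): 1/2·1/2 + 1/2·1 = 3/4.
Similarly for Rh via the father's Rh distribution: P(Rh-) = 1/4.
Independent loci: 3/4 × 1/4 = 3/16.

3/16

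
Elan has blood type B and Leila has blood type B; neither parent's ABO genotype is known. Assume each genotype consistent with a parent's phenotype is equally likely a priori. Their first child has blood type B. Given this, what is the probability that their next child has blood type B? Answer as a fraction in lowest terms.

Possible genotypes: Elan ∈ {BB, BO}; Leila ∈ {BB, BO}.
Weight each parental genotype pair by prior × P(type-B child):
  BB × BB: posterior weight 4/15; P(next child type B) = 1.
  BB × BO: posterior weight 4/15; P(next child type B) = 1.
  BO × BB: posterior weight 4/15; P(next child type B) = 1.
  BO × BO: posterior weight 1/5; P(next child type B) = 3/4.
Weighted sum = 19/20.

19/20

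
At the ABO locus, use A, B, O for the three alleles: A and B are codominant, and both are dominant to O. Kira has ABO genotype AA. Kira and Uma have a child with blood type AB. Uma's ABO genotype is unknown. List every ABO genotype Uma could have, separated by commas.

AB, BB, BO

For each candidate genotype of Uma, check whether crossing it with AA can produce every observed child phenotype.
  AA → possible child types {A} ✗
  AB → possible child types {A, AB} ✓
  AO → possible child types {A} ✗
  BB → possible child types {AB} ✓
  BO → possible child types {A, AB} ✓
  OO → possible child types {A} ✗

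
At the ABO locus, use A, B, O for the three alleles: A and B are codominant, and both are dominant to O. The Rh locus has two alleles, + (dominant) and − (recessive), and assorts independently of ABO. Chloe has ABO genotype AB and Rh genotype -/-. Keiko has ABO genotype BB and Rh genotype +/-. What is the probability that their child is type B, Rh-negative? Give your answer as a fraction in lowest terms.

1/4

ABO cross AB × BB → offspring phenotypes: 1/2 B, 1/2 AB.
Rh cross -/- × +/- → 1/2 Rh+, 1/2 Rh-.
Independent loci: P(type B, Rh-negative) = 1/2 × 1/2 = 1/4.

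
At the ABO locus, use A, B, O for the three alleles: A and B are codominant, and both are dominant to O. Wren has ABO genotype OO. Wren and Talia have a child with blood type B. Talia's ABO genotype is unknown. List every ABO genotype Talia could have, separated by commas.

For each candidate genotype of Talia, check whether crossing it with OO can produce every observed child phenotype.
  AA → possible child types {A} ✗
  AB → possible child types {A, B} ✓
  AO → possible child types {O, A} ✗
  BB → possible child types {B} ✓
  BO → possible child types {O, B} ✓
  OO → possible child types {O} ✗

AB, BB, BO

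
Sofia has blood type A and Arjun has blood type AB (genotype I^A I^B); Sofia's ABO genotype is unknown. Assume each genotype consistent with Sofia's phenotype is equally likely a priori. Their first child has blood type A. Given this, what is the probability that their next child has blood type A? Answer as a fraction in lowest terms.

Possible genotypes: Sofia ∈ {I^A I^A, I^A i}; Arjun ∈ {I^A I^B}.
Weight each parental genotype pair by prior × P(type-A child):
  I^A I^A × I^A I^B: posterior weight 1/2; P(next child type A) = 1/2.
  I^A i × I^A I^B: posterior weight 1/2; P(next child type A) = 1/2.
Weighted sum = 1/2.

1/2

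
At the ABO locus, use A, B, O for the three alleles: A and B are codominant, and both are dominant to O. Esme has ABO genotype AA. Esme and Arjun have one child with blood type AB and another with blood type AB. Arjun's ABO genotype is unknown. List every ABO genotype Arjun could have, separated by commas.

AB, BB, BO

For each candidate genotype of Arjun, check whether crossing it with AA can produce every observed child phenotype.
  AA → possible child types {A} ✗
  AB → possible child types {A, AB} ✓
  AO → possible child types {A} ✗
  BB → possible child types {AB} ✓
  BO → possible child types {A, AB} ✓
  OO → possible child types {A} ✗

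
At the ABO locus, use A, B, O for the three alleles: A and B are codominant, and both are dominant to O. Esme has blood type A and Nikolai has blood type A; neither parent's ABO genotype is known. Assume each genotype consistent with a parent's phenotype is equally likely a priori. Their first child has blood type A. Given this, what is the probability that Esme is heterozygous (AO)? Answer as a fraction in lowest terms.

7/15

Possible genotypes: Esme ∈ {AA, AO}; Nikolai ∈ {AA, AO}.
Weight each parental genotype pair by prior × P(type-A child):
  AA × AA: posterior weight 4/15.
  AA × AO: posterior weight 4/15.
  AO × AA: posterior weight 4/15.
  AO × AO: posterior weight 1/5.
Sum the posterior weight over pairs where Esme is AO: 7/15.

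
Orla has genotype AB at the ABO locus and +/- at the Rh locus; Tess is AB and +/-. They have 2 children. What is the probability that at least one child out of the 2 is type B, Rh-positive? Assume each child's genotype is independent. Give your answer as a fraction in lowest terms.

ABO cross AB × AB → 1/4 A, 1/4 B, 1/2 AB.
Rh cross +/- × +/- → 3/4 Rh+, 1/4 Rh-; so P(type B, Rh-positive) = 1/4 × 3/4 = 3/16 per child.
P(none) = (13/16)^2 = 169/256; P(at least one) = 1 − 169/256 = 87/256.

87/256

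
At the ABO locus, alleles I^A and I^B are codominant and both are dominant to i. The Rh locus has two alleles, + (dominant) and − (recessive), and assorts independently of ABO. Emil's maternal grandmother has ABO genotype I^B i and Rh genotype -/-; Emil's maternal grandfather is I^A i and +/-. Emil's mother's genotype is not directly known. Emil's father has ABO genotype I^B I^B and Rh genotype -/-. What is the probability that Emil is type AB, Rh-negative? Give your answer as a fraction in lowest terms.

Emil's mother's ABO genotype from I^B i × I^A i: 1/4 I^A I^B, 1/4 I^A i, 1/4 I^B i, 1/4 i i.
Crossing each possibility with the father I^B I^B and summing P(type AB): 1/4·1/2 + 1/4·1/2 + 1/4·0 + 1/4·0 = 1/4.
Similarly for Rh via the mother's Rh distribution: P(Rh-) = 3/4.
Independent loci: 1/4 × 3/4 = 3/16.

3/16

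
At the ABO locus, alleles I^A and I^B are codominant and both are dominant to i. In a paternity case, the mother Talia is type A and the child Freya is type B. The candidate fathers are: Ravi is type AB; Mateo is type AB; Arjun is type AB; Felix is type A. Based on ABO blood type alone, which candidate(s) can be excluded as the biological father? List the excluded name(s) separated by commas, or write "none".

Felix

A candidate is excluded only if no genotype consistent with his phenotype could produce a type B child with a type A mother.
Felix (type A): no genotype consistent with that phenotype can produce a type-B child with a type-A mother.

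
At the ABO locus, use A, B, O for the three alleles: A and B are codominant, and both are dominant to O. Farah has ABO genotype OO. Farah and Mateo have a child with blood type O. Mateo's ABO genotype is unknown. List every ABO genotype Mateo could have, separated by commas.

AO, BO, OO

For each candidate genotype of Mateo, check whether crossing it with OO can produce every observed child phenotype.
  AA → possible child types {A} ✗
  AB → possible child types {A, B} ✗
  AO → possible child types {O, A} ✓
  BB → possible child types {B} ✗
  BO → possible child types {O, B} ✓
  OO → possible child types {O} ✓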